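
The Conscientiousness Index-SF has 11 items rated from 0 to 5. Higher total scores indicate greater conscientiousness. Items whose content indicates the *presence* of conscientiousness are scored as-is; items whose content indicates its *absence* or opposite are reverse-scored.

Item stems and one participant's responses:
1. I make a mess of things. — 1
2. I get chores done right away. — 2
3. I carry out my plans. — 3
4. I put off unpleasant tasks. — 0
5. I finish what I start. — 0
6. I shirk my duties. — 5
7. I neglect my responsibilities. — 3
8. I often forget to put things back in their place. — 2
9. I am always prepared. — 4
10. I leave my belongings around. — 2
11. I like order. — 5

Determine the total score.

Items 1, 4, 6, 7, 8, 10 describe the absence/opposite of conscientiousness → reverse-score.
on a 0–5 scale, reversed = 5 − raw.
  item 1: 5 − 1 = 4
  item 2: 2
  item 3: 3
  item 4: 5 − 0 = 5
  item 5: 0
  item 6: 5 − 5 = 0
  item 7: 5 − 3 = 2
  item 8: 5 − 2 = 3
  item 9: 4
  item 10: 5 − 2 = 3
  item 11: 5
Total = 4 + 2 + 3 + 5 + 0 + 0 + 2 + 3 + 4 + 3 + 5 = 31

31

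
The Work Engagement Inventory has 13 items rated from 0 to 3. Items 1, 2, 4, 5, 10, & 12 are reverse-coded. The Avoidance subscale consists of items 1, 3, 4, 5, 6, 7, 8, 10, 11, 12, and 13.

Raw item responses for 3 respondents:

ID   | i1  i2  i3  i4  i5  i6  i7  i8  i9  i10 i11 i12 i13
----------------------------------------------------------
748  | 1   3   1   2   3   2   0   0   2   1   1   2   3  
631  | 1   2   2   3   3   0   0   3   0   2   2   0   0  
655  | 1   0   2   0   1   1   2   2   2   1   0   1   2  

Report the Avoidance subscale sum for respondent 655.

Respondent 655 raw: 1, 0, 2, 0, 1, 1, 2, 2, 2, 1, 0, 1, 2.
Avoidance items: 1, 3, 4, 5, 6, 7, 8, 10, 11, 12, 13.
Reverse-coded (on a 0–3 scale, reversed = 3 − raw):
  item 1: 3 − 1 = 2
  item 3: 2
  item 4: 3 − 0 = 3
  item 5: 3 − 1 = 2
  item 6: 1
  item 7: 2
  item 8: 2
  item 10: 3 − 1 = 2
  item 11: 0
  item 12: 3 − 1 = 2
  item 13: 2
Sum = 2 + 2 + 3 + 2 + 1 + 2 + 2 + 2 + 0 + 2 + 2 = 20

20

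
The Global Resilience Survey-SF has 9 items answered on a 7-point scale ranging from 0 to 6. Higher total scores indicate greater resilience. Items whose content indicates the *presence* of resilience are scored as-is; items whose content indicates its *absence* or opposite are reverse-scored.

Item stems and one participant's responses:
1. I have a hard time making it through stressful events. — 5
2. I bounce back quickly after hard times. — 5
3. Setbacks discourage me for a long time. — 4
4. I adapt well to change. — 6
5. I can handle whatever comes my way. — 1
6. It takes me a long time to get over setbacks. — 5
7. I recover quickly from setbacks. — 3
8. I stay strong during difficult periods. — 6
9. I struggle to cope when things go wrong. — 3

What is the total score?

Items 1, 3, 6, 9 describe the absence/opposite of resilience → reverse-score.
reversed = (0+6) − raw = 6 − raw.
  item 1: 6 − 5 = 1
  item 2: 5
  item 3: 6 − 4 = 2
  item 4: 6
  item 5: 1
  item 6: 6 − 5 = 1
  item 7: 3
  item 8: 6
  item 9: 6 − 3 = 3
Total = 1 + 5 + 2 + 6 + 1 + 1 + 3 + 6 + 3 = 28

28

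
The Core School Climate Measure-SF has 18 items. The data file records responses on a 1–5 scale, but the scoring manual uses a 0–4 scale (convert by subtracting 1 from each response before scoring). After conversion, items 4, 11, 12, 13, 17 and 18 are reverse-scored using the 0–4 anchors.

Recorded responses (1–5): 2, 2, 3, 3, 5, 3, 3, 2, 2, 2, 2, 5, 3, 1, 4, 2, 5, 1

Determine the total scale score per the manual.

Convert to 0–4: 1, 1, 2, 2, 4, 2, 2, 1, 1, 1, 1, 4, 2, 0, 3, 1, 4, 0
Reverse-coded (reverse-coded value = 4 − response):
  item 4: 4 − 2 = 2
  item 11: 4 − 1 = 3
  item 12: 4 − 4 = 0
  item 13: 4 − 2 = 2
  item 17: 4 − 4 = 0
  item 18: 4 − 0 = 4
Scored: 1, 1, 2, 2, 4, 2, 2, 1, 1, 1, 3, 0, 2, 0, 3, 1, 0, 4
Total = 30

30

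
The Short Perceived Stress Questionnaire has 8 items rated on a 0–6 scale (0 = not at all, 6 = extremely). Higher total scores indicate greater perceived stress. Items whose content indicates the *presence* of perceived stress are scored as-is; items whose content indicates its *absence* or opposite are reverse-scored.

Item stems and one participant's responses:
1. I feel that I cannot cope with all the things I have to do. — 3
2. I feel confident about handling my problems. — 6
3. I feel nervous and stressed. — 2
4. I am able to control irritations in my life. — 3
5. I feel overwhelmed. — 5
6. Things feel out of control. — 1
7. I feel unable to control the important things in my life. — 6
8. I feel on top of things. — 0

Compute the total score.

Items 2, 4, 8 describe the absence/opposite of perceived stress → reverse-score.
reverse-coded value = 6 − response.
  item 1: 3
  item 2: 6 − 6 = 0
  item 3: 2
  item 4: 6 − 3 = 3
  item 5: 5
  item 6: 1
  item 7: 6
  item 8: 6 − 0 = 6
Total = 3 + 0 + 2 + 3 + 5 + 1 + 6 + 6 = 26

26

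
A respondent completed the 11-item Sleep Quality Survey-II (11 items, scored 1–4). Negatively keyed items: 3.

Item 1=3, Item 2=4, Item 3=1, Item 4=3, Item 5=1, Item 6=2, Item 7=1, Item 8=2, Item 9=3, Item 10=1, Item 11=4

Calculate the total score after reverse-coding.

28

Reverse-coded items (reverse-coded value = 5 − response):
  item 3: 5 − 1 = 4
After reverse-coding: 3, 4, 4, 3, 1, 2, 1, 2, 3, 1, 4
Total = 3 + 4 + 4 + 3 + 1 + 2 + 1 + 2 + 3 + 1 + 4 = 28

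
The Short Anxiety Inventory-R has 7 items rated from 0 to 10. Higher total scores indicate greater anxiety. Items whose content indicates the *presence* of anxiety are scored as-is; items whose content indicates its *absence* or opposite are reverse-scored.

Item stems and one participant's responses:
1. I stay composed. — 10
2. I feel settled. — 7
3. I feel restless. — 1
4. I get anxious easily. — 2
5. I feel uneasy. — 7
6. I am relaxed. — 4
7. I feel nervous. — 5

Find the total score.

24

Items 1, 2, 6 describe the absence/opposite of anxiety → reverse-score.
reverse-coded value = 10 − response.
  item 1: 10 − 10 = 0
  item 2: 10 − 7 = 3
  item 3: 1
  item 4: 2
  item 5: 7
  item 6: 10 − 4 = 6
  item 7: 5
Total = 0 + 3 + 1 + 2 + 7 + 6 + 5 = 24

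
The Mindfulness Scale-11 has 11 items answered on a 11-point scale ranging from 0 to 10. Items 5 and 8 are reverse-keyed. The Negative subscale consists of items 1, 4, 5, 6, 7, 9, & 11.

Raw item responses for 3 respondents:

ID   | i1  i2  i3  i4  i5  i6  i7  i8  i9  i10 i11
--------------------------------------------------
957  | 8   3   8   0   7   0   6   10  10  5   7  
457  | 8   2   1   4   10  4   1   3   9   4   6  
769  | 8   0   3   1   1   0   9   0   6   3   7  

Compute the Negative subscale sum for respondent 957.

34

Respondent 957 raw: 8, 3, 8, 0, 7, 0, 6, 10, 10, 5, 7.
Negative items: 1, 4, 5, 6, 7, 9, 11.
Reverse-coded (reversed = (0+10) − raw = 10 − raw):
  item 1: 8
  item 4: 0
  item 5: 10 − 7 = 3
  item 6: 0
  item 7: 6
  item 9: 10
  item 11: 7
Sum = 8 + 0 + 3 + 0 + 6 + 10 + 7 = 34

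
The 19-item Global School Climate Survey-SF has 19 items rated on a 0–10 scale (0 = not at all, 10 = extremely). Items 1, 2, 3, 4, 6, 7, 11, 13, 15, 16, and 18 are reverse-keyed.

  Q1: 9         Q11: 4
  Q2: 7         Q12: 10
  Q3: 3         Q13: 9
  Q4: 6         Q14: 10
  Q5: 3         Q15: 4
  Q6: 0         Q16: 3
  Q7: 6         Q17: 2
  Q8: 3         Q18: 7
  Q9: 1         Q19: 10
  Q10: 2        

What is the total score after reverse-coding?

93

Reverse-coded items (reverse-coded value = 10 − response):
  item 1: 10 − 9 = 1
  item 2: 10 − 7 = 3
  item 3: 10 − 3 = 7
  item 4: 10 − 6 = 4
  item 6: 10 − 0 = 10
  item 7: 10 − 6 = 4
  item 11: 10 − 4 = 6
  item 13: 10 − 9 = 1
  item 15: 10 − 4 = 6
  item 16: 10 − 3 = 7
  item 18: 10 − 7 = 3
Scored items: 1, 3, 7, 4, 3, 10, 4, 3, 1, 2, 6, 10, 1, 10, 6, 7, 2, 3, 10
Total = 1 + 3 + 7 + 4 + 3 + 10 + 4 + 3 + 1 + 2 + 6 + 10 + 1 + 10 + 6 + 7 + 2 + 3 + 10 = 93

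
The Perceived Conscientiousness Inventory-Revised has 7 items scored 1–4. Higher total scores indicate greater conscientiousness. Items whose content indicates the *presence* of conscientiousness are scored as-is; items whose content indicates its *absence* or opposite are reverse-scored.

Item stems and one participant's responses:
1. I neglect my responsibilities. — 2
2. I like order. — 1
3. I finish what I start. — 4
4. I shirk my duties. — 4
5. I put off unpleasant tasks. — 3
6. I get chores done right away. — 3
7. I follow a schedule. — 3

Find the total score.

17

Items 1, 4, 5 describe the absence/opposite of conscientiousness → reverse-score.
reverse-coded value = 5 − response.
  item 1: 5 − 2 = 3
  item 2: 1
  item 3: 4
  item 4: 5 − 4 = 1
  item 5: 5 − 3 = 2
  item 6: 3
  item 7: 3
Total = 3 + 1 + 4 + 1 + 2 + 3 + 3 = 17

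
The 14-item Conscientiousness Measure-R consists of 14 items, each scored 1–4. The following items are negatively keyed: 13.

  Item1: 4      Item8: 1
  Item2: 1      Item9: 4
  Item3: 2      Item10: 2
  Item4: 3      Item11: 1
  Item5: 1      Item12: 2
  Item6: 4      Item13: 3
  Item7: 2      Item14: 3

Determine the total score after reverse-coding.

32

Negatively keyed items use 5 − raw:
  item 13: 5 − 3 = 2
Scored responses: 4, 1, 2, 3, 1, 4, 2, 1, 4, 2, 1, 2, 2, 3
Total = 4 + 1 + 2 + 3 + 1 + 4 + 2 + 1 + 4 + 2 + 1 + 2 + 2 + 3 = 32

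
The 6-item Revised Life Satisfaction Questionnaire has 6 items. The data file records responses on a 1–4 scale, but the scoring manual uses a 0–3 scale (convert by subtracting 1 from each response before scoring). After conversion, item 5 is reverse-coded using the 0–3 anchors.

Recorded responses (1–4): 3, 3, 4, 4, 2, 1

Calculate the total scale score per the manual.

12

Convert to 0–3: 2, 2, 3, 3, 1, 0
Reverse-coded (on a 0–3 scale, reversed = 3 − raw):
  item 5: 3 − 1 = 2
Scored: 2, 2, 3, 3, 2, 0
Total = 12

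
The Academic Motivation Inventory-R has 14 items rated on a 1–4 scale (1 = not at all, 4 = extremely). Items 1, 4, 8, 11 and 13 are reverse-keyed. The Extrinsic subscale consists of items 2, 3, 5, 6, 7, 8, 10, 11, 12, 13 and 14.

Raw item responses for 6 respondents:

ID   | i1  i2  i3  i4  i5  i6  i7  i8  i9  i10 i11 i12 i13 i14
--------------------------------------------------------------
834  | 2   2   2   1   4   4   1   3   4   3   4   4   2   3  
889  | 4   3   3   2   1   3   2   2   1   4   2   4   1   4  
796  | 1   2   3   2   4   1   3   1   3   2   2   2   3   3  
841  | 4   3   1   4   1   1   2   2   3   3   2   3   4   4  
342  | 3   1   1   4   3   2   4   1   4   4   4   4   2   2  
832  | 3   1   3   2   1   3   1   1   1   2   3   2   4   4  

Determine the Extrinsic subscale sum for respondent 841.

25

Respondent 841 raw: 4, 3, 1, 4, 1, 1, 2, 2, 3, 3, 2, 3, 4, 4.
Extrinsic items: 2, 3, 5, 6, 7, 8, 10, 11, 12, 13, 14.
Reverse-coded (reverse-coded value = 5 − response):
  item 2: 3
  item 3: 1
  item 5: 1
  item 6: 1
  item 7: 2
  item 8: 5 − 2 = 3
  item 10: 3
  item 11: 5 − 2 = 3
  item 12: 3
  item 13: 5 − 4 = 1
  item 14: 4
Sum = 3 + 1 + 1 + 1 + 2 + 3 + 3 + 3 + 3 + 1 + 4 = 25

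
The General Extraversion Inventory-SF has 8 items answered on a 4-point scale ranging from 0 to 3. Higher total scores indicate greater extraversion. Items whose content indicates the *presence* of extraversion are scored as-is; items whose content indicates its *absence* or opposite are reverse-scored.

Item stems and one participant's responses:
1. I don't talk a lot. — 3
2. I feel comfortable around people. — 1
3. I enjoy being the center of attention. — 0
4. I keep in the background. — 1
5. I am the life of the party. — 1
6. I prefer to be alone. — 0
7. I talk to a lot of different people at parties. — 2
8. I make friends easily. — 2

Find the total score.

11

Items 1, 4, 6 describe the absence/opposite of extraversion → reverse-score.
reversed = (0+3) − raw = 3 − raw.
  item 1: 3 − 3 = 0
  item 2: 1
  item 3: 0
  item 4: 3 − 1 = 2
  item 5: 1
  item 6: 3 − 0 = 3
  item 7: 2
  item 8: 2
Total = 0 + 1 + 0 + 2 + 1 + 3 + 2 + 2 = 11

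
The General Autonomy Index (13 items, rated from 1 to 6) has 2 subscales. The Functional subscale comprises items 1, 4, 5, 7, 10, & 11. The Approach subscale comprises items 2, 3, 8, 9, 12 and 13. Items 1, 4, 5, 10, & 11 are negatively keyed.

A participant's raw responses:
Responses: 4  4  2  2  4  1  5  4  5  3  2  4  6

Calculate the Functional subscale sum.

Functional items: 1, 4, 5, 7, 10, 11.
Of these, items 1, 4, 5, 10, and 11 are negatively keyed; reversed = (1+6) − raw = 7 − raw.
  item 1: 7 − 4 = 3
  item 4: 7 − 2 = 5
  item 5: 7 − 4 = 3
  item 7: 5
  item 10: 7 − 3 = 4
  item 11: 7 − 2 = 5
Sum = 3 + 5 + 3 + 5 + 4 + 5 = 25

25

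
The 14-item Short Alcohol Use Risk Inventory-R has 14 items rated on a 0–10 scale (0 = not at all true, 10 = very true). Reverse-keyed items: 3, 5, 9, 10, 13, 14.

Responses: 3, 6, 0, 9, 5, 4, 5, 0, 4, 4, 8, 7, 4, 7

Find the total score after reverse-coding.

78

Reverse-keyed items use 10 − raw:
  item 3: 10 − 0 = 10
  item 5: 10 − 5 = 5
  item 9: 10 − 4 = 6
  item 10: 10 − 4 = 6
  item 13: 10 − 4 = 6
  item 14: 10 − 7 = 3
After reverse-coding: 3, 6, 10, 9, 5, 4, 5, 0, 6, 6, 8, 7, 6, 3
Total = 3 + 6 + 10 + 9 + 5 + 4 + 5 + 0 + 6 + 6 + 8 + 7 + 6 + 3 = 78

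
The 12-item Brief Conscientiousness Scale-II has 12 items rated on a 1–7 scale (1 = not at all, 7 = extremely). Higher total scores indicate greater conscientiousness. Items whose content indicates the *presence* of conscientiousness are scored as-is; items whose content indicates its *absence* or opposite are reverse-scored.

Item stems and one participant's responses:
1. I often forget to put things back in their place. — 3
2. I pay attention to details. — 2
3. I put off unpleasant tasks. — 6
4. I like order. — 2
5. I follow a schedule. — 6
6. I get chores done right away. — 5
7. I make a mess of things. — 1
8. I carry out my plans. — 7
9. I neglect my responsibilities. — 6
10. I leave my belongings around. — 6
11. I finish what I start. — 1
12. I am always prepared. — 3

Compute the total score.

44

Items 1, 3, 7, 9, 10 describe the absence/opposite of conscientiousness → reverse-score.
reverse-coded value = 8 − response.
  item 1: 8 − 3 = 5
  item 2: 2
  item 3: 8 − 6 = 2
  item 4: 2
  item 5: 6
  item 6: 5
  item 7: 8 − 1 = 7
  item 8: 7
  item 9: 8 − 6 = 2
  item 10: 8 − 6 = 2
  item 11: 1
  item 12: 3
Total = 5 + 2 + 2 + 2 + 6 + 5 + 7 + 7 + 2 + 2 + 1 + 3 = 44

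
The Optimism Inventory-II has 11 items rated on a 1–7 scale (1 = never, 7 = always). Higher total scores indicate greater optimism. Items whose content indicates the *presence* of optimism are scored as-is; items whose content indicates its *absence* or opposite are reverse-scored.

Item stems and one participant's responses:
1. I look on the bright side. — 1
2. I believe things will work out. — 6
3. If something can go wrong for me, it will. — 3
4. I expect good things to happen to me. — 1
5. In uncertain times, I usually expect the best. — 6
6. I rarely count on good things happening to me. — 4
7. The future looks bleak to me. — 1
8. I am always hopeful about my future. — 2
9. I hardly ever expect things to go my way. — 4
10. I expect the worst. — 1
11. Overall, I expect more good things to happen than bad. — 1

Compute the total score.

44

Items 3, 6, 7, 9, 10 describe the absence/opposite of optimism → reverse-score.
reverse-coded value = 8 − response.
  item 1: 1
  item 2: 6
  item 3: 8 − 3 = 5
  item 4: 1
  item 5: 6
  item 6: 8 − 4 = 4
  item 7: 8 − 1 = 7
  item 8: 2
  item 9: 8 − 4 = 4
  item 10: 8 − 1 = 7
  item 11: 1
Total = 1 + 6 + 5 + 1 + 6 + 4 + 7 + 2 + 4 + 7 + 1 = 44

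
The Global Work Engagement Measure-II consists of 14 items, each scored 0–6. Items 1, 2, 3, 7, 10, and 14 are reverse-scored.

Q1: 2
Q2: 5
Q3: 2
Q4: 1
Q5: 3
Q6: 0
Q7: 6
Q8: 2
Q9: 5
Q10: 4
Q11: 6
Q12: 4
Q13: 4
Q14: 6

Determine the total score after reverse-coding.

Reverse-coded items (reversed = (0+6) − raw = 6 − raw):
  item 1: 6 − 2 = 4
  item 2: 6 − 5 = 1
  item 3: 6 − 2 = 4
  item 7: 6 − 6 = 0
  item 10: 6 − 4 = 2
  item 14: 6 − 6 = 0
Scored responses: 4, 1, 4, 1, 3, 0, 0, 2, 5, 2, 6, 4, 4, 0
Total = 4 + 1 + 4 + 1 + 3 + 0 + 0 + 2 + 5 + 2 + 6 + 4 + 4 + 0 = 36

36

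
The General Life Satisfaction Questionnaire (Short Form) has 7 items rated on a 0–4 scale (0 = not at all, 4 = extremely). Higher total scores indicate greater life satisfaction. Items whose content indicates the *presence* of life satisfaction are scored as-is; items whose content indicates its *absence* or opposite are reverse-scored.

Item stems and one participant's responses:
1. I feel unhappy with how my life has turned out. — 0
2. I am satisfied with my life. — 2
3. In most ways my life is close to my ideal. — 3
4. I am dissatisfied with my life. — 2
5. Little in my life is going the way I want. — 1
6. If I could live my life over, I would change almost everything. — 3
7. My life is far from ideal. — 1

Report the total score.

Items 1, 4, 5, 6, 7 describe the absence/opposite of life satisfaction → reverse-score.
reverse-coded value = 4 − response.
  item 1: 4 − 0 = 4
  item 2: 2
  item 3: 3
  item 4: 4 − 2 = 2
  item 5: 4 − 1 = 3
  item 6: 4 − 3 = 1
  item 7: 4 − 1 = 3
Total = 4 + 2 + 3 + 2 + 3 + 1 + 3 = 18

18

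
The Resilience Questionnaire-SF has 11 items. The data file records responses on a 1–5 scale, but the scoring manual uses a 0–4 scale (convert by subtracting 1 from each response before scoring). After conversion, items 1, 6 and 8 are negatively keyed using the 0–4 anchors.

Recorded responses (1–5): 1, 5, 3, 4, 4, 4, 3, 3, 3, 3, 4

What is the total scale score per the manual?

28

Convert to 0–4: 0, 4, 2, 3, 3, 3, 2, 2, 2, 2, 3
Reverse-coded (reversed = (0+4) − raw = 4 − raw):
  item 1: 4 − 0 = 4
  item 6: 4 − 3 = 1
  item 8: 4 − 2 = 2
Scored: 4, 4, 2, 3, 3, 1, 2, 2, 2, 2, 3
Total = 28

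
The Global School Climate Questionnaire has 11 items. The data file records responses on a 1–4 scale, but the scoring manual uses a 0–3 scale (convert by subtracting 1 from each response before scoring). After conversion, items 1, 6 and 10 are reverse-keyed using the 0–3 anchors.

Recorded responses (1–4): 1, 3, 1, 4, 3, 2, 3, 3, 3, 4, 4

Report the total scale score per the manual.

Convert to 0–3: 0, 2, 0, 3, 2, 1, 2, 2, 2, 3, 3
Reverse-coded (on a 0–3 scale, reversed = 3 − raw):
  item 1: 3 − 0 = 3
  item 6: 3 − 1 = 2
  item 10: 3 − 3 = 0
Scored: 3, 2, 0, 3, 2, 2, 2, 2, 2, 0, 3
Total = 21

21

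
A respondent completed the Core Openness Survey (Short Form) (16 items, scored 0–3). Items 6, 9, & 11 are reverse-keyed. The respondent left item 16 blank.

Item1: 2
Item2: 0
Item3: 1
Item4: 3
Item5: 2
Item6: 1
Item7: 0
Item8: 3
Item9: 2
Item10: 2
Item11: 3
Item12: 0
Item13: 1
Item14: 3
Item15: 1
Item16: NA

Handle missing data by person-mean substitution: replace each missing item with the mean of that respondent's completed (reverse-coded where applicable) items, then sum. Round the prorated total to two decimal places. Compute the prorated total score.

22.40

Reverse-coded (reverse-coded value = 3 − response):
  item 6: 3 − 1 = 2
  item 9: 3 − 2 = 1
  item 11: 3 − 3 = 0
Completed scored items (15 of 16): 2, 0, 1, 3, 2, 2, 0, 3, 1, 2, 0, 0, 1, 3, 1; sum = 21.
Person mean = 21 / 15 ≈ 1.4000
Prorated total = (21 / 15) × 16 = 22.40 (to 2 dp)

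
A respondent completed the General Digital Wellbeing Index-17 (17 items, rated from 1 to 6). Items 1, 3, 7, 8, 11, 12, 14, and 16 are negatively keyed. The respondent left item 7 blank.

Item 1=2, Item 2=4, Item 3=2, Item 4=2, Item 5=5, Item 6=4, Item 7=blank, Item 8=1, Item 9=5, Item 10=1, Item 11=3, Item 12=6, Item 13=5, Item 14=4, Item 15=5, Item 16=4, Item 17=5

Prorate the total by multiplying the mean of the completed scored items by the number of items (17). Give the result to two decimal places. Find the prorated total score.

66.94

Reverse-coded (reversed = (1+6) − raw = 7 − raw):
  item 1: 7 − 2 = 5
  item 3: 7 − 2 = 5
  item 8: 7 − 1 = 6
  item 11: 7 − 3 = 4
  item 12: 7 − 6 = 1
  item 14: 7 − 4 = 3
  item 16: 7 − 4 = 3
Completed scored items (16 of 17): 5, 4, 5, 2, 5, 4, 6, 5, 1, 4, 1, 5, 3, 5, 3, 5; sum = 63.
Person mean = 63 / 16 ≈ 3.9375
Prorated total = (63 / 16) × 17 = 66.94 (to 2 dp)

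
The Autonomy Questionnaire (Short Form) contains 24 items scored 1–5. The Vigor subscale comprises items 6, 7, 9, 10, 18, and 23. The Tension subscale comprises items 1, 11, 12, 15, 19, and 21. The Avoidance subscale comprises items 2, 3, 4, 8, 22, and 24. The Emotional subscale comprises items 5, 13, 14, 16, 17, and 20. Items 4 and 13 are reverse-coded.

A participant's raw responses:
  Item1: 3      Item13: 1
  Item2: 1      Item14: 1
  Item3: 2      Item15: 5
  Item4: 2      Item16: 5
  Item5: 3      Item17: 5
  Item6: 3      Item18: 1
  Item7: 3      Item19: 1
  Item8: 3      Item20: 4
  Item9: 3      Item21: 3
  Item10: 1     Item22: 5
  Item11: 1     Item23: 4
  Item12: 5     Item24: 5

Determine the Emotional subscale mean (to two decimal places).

Emotional items: 5, 13, 14, 16, 17, 20.
Of these, item 13 is reverse-coded; on a 1–5 scale, reversed = 6 − raw.
  item 5: 3
  item 13: 6 − 1 = 5
  item 14: 1
  item 16: 5
  item 17: 5
  item 20: 4
Sum = 3 + 5 + 1 + 5 + 5 + 4 = 23
Mean = 23 / 6 = 3.83

3.83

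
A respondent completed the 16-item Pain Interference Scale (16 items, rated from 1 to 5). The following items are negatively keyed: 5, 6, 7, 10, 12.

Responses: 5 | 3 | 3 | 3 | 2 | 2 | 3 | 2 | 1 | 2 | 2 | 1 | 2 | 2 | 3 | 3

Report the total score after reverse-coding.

49

Negatively keyed items use 6 − raw:
  item 5: 6 − 2 = 4
  item 6: 6 − 2 = 4
  item 7: 6 − 3 = 3
  item 10: 6 − 2 = 4
  item 12: 6 − 1 = 5
After reverse-coding: 5, 3, 3, 3, 4, 4, 3, 2, 1, 4, 2, 5, 2, 2, 3, 3
Total = 5 + 3 + 3 + 3 + 4 + 4 + 3 + 2 + 1 + 4 + 2 + 5 + 2 + 2 + 3 + 3 = 49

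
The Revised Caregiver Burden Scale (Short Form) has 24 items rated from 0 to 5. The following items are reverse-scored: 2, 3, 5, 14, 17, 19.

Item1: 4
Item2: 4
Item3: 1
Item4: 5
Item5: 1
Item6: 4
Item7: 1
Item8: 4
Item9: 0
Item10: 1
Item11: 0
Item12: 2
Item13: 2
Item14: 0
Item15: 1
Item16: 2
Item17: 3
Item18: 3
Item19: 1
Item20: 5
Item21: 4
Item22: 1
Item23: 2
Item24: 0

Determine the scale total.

Reversing items 2, 3, 5, 14, 17, & 19 with 5 − raw:
Total = 4 + (5−4) + (5−1) + 5 + (5−1) + 4 + 1 + 4 + 0 + 1 + 0 + 2 + 2 + (5−0) + 1 + 2 + (5−3) + 3 + (5−1) + 5 + 4 + 1 + 2 + 0
      = 4 + 1 + 4 + 5 + 4 + 4 + 1 + 4 + 0 + 1 + 0 + 2 + 2 + 5 + 1 + 2 + 2 + 3 + 4 + 5 + 4 + 1 + 2 + 0 = 61

61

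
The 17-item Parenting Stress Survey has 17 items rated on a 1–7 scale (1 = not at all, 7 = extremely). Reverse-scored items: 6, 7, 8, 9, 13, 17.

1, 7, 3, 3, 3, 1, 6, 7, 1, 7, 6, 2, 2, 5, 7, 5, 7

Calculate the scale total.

73

Raw sum = 73. Reverse-scored items: 6, 7, 8, 9, 13, 17; their raw sum = 24.
Each reversal replaces raw with 8 − raw, changing the total by 8 − 2·raw per item.
Total = 73 + 6·8 − 2·24 = 73 + 48 − 48 = 73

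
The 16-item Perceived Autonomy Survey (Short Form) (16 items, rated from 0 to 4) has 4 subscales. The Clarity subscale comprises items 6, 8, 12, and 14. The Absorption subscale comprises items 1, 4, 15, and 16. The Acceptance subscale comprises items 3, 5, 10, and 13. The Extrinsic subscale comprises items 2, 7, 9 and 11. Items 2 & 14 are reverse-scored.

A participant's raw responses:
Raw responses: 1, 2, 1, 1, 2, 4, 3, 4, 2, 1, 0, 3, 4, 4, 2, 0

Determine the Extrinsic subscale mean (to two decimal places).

1.75

Extrinsic items: 2, 7, 9, 11.
Of these, item 2 is reverse-scored; on a 0–4 scale, reversed = 4 − raw.
  item 2: 4 − 2 = 2
  item 7: 3
  item 9: 2
  item 11: 0
Sum = 2 + 3 + 2 + 0 = 7
Mean = 7 / 4 = 1.75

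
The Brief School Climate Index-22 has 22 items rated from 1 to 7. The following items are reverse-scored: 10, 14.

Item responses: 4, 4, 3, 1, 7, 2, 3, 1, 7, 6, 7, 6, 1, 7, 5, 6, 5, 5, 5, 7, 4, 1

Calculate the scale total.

Reversing items 10 and 14 with 8 − raw:
Total = 4 + 4 + 3 + 1 + 7 + 2 + 3 + 1 + 7 + (8−6) + 7 + 6 + 1 + (8−7) + 5 + 6 + 5 + 5 + 5 + 7 + 4 + 1
      = 4 + 4 + 3 + 1 + 7 + 2 + 3 + 1 + 7 + 2 + 7 + 6 + 1 + 1 + 5 + 6 + 5 + 5 + 5 + 7 + 4 + 1 = 87

87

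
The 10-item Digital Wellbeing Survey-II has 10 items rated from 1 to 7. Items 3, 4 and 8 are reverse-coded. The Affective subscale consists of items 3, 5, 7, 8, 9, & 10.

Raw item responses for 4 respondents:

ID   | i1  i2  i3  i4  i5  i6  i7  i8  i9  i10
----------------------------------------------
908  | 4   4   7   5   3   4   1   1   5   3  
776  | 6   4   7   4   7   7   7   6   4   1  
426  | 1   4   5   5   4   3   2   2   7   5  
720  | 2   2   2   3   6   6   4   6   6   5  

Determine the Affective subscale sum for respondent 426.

27

Respondent 426 raw: 1, 4, 5, 5, 4, 3, 2, 2, 7, 5.
Affective items: 3, 5, 7, 8, 9, 10.
Reverse-coded (reverse-coded value = 8 − response):
  item 3: 8 − 5 = 3
  item 5: 4
  item 7: 2
  item 8: 8 − 2 = 6
  item 9: 7
  item 10: 5
Sum = 3 + 4 + 2 + 6 + 7 + 5 = 27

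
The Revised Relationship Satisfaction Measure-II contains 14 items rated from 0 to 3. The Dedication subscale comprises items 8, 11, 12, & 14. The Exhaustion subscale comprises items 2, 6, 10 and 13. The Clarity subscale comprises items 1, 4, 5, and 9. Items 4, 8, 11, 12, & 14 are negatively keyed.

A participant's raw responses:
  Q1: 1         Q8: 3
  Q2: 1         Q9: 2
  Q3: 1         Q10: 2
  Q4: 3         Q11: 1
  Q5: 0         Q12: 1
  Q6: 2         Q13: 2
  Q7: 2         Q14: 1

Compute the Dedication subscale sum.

Dedication items: 8, 11, 12, 14.
Of these, items 8, 11, 12, & 14 are negatively keyed; on a 0–3 scale, reversed = 3 − raw.
  item 8: 3 − 3 = 0
  item 11: 3 − 1 = 2
  item 12: 3 − 1 = 2
  item 14: 3 − 1 = 2
Sum = 0 + 2 + 2 + 2 = 6

6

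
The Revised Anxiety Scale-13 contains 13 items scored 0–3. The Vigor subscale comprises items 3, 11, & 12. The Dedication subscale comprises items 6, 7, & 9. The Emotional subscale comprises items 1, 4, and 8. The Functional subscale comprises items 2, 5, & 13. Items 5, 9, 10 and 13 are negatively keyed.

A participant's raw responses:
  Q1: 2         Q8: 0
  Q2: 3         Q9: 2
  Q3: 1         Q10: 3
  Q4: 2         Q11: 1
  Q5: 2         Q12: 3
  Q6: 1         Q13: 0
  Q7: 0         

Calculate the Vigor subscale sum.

Vigor items: 3, 11, 12.
  item 3: 1
  item 11: 1
  item 12: 3
Sum = 1 + 1 + 3 = 5

5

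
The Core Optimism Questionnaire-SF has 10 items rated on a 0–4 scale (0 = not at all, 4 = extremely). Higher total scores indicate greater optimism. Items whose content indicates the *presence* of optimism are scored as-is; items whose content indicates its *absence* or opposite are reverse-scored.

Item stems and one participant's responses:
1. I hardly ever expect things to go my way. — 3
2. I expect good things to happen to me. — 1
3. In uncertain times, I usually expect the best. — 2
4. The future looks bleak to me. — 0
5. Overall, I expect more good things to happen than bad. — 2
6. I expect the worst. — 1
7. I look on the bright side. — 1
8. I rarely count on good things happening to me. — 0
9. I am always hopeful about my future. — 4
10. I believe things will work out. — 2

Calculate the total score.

Items 1, 4, 6, 8 describe the absence/opposite of optimism → reverse-score.
reversed = (0+4) − raw = 4 − raw.
  item 1: 4 − 3 = 1
  item 2: 1
  item 3: 2
  item 4: 4 − 0 = 4
  item 5: 2
  item 6: 4 − 1 = 3
  item 7: 1
  item 8: 4 − 0 = 4
  item 9: 4
  item 10: 2
Total = 1 + 1 + 2 + 4 + 2 + 3 + 1 + 4 + 4 + 2 = 24

24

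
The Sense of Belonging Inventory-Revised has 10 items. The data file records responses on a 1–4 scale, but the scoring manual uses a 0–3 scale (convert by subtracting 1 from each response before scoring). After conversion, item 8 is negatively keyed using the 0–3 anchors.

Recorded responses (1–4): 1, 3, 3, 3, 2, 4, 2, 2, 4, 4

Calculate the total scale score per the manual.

Convert to 0–3: 0, 2, 2, 2, 1, 3, 1, 1, 3, 3
Reverse-coded (on a 0–3 scale, reversed = 3 − raw):
  item 8: 3 − 1 = 2
Scored: 0, 2, 2, 2, 1, 3, 1, 2, 3, 3
Total = 19

19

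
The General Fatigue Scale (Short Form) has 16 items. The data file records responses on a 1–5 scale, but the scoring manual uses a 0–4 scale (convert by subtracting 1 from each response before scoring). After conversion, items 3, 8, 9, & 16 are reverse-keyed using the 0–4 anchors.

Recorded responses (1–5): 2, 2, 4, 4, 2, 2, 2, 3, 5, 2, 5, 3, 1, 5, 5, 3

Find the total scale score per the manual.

28

Convert to 0–4: 1, 1, 3, 3, 1, 1, 1, 2, 4, 1, 4, 2, 0, 4, 4, 2
Reverse-coded (on a 0–4 scale, reversed = 4 − raw):
  item 3: 4 − 3 = 1
  item 8: 4 − 2 = 2
  item 9: 4 − 4 = 0
  item 16: 4 − 2 = 2
Scored: 1, 1, 1, 3, 1, 1, 1, 2, 0, 1, 4, 2, 0, 4, 4, 2
Total = 28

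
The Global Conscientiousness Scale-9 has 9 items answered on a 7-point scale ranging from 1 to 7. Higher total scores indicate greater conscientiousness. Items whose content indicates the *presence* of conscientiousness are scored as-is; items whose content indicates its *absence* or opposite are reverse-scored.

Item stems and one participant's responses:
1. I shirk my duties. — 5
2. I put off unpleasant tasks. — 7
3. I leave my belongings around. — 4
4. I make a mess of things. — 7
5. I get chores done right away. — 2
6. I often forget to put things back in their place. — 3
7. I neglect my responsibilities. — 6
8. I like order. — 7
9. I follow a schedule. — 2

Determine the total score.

Items 1, 2, 3, 4, 6, 7 describe the absence/opposite of conscientiousness → reverse-score.
on a 1–7 scale, reversed = 8 − raw.
  item 1: 8 − 5 = 3
  item 2: 8 − 7 = 1
  item 3: 8 − 4 = 4
  item 4: 8 − 7 = 1
  item 5: 2
  item 6: 8 − 3 = 5
  item 7: 8 − 6 = 2
  item 8: 7
  item 9: 2
Total = 3 + 1 + 4 + 1 + 2 + 5 + 2 + 7 + 2 = 27

27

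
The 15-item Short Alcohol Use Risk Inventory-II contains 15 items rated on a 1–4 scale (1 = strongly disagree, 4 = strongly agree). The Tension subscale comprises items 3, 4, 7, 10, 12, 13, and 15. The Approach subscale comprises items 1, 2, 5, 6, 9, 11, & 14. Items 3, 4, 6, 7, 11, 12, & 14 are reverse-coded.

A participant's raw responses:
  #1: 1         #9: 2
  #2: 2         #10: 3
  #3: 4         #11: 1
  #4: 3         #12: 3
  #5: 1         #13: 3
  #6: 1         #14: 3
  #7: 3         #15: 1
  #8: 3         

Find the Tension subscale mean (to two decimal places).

Tension items: 3, 4, 7, 10, 12, 13, 15.
Of these, items 3, 4, 7 and 12 are reverse-coded; on a 1–4 scale, reversed = 5 − raw.
  item 3: 5 − 4 = 1
  item 4: 5 − 3 = 2
  item 7: 5 − 3 = 2
  item 10: 3
  item 12: 5 − 3 = 2
  item 13: 3
  item 15: 1
Sum = 1 + 2 + 2 + 3 + 2 + 3 + 1 = 14
Mean = 14 / 7 = 2.00

2.00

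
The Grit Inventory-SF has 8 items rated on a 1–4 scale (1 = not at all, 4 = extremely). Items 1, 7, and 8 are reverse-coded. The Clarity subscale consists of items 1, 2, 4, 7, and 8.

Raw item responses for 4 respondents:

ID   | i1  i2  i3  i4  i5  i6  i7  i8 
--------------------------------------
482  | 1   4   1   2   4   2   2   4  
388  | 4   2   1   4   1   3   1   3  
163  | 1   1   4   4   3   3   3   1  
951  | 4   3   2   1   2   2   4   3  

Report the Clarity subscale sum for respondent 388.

13

Respondent 388 raw: 4, 2, 1, 4, 1, 3, 1, 3.
Clarity items: 1, 2, 4, 7, 8.
Reverse-coded (reversed = (1+4) − raw = 5 − raw):
  item 1: 5 − 4 = 1
  item 2: 2
  item 4: 4
  item 7: 5 − 1 = 4
  item 8: 5 − 3 = 2
Sum = 1 + 2 + 4 + 4 + 2 = 13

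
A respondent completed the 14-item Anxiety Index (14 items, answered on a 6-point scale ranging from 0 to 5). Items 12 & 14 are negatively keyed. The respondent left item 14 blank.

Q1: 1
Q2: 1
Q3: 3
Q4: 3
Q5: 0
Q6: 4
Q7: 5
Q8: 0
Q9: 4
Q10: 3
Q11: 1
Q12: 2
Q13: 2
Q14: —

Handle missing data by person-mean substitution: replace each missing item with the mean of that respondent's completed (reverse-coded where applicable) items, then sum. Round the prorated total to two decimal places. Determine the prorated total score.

Reverse-coded (reverse-coded value = 5 − response):
  item 12: 5 − 2 = 3
Completed scored items (13 of 14): 1, 1, 3, 3, 0, 4, 5, 0, 4, 3, 1, 3, 2; sum = 30.
Person mean = 30 / 13 ≈ 2.3077
Prorated total = (30 / 13) × 14 = 32.31 (to 2 dp)

32.31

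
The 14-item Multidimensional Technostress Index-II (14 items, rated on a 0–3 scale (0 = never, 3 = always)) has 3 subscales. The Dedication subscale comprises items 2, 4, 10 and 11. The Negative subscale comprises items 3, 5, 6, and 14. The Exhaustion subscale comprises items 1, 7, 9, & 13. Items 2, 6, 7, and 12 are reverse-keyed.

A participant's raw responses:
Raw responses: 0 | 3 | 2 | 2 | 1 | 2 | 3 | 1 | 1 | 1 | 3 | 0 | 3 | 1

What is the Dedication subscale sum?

Dedication items: 2, 4, 10, 11.
Of these, item 2 is reverse-keyed; reversed = (0+3) − raw = 3 − raw.
  item 2: 3 − 3 = 0
  item 4: 2
  item 10: 1
  item 11: 3
Sum = 0 + 2 + 1 + 3 = 6

6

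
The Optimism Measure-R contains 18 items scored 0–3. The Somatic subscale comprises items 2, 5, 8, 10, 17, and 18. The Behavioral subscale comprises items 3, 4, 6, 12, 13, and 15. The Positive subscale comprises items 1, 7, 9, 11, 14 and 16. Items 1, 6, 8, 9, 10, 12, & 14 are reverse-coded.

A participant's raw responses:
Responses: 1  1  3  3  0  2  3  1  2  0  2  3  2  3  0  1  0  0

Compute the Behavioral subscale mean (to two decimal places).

Behavioral items: 3, 4, 6, 12, 13, 15.
Of these, items 6 & 12 are reverse-coded; reversed = (0+3) − raw = 3 − raw.
  item 3: 3
  item 4: 3
  item 6: 3 − 2 = 1
  item 12: 3 − 3 = 0
  item 13: 2
  item 15: 0
Sum = 3 + 3 + 1 + 0 + 2 + 0 = 9
Mean = 9 / 6 = 1.50

1.50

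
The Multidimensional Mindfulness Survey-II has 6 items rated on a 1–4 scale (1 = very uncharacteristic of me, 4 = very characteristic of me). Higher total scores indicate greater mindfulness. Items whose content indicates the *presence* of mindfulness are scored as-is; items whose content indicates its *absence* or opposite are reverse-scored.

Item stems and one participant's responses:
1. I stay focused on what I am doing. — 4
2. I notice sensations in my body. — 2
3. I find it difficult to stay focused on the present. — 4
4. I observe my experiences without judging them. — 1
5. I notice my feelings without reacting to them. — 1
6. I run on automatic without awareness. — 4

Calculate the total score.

Items 3, 6 describe the absence/opposite of mindfulness → reverse-score.
on a 1–4 scale, reversed = 5 − raw.
  item 1: 4
  item 2: 2
  item 3: 5 − 4 = 1
  item 4: 1
  item 5: 1
  item 6: 5 − 4 = 1
Total = 4 + 2 + 1 + 1 + 1 + 1 = 10

10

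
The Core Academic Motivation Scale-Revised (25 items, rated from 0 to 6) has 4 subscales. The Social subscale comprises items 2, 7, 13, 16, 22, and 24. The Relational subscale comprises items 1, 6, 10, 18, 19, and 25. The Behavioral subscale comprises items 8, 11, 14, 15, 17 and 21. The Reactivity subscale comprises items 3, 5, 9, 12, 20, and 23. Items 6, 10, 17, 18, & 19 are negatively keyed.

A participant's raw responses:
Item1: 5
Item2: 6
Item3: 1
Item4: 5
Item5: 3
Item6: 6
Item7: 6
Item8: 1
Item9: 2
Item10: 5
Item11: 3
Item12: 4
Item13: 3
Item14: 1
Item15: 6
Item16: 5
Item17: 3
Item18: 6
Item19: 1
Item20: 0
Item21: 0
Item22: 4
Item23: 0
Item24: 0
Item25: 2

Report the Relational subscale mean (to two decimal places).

2.17

Relational items: 1, 6, 10, 18, 19, 25.
Of these, items 6, 10, 18, and 19 are negatively keyed; reversed = (0+6) − raw = 6 − raw.
  item 1: 5
  item 6: 6 − 6 = 0
  item 10: 6 − 5 = 1
  item 18: 6 − 6 = 0
  item 19: 6 − 1 = 5
  item 25: 2
Sum = 5 + 0 + 1 + 0 + 5 + 2 = 13
Mean = 13 / 6 = 2.17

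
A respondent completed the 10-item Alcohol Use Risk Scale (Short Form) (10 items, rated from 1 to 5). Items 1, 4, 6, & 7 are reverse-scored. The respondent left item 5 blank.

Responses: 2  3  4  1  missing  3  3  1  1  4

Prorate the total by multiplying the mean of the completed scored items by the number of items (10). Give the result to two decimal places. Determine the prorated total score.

Reverse-coded (reversed = (1+5) − raw = 6 − raw):
  item 1: 6 − 2 = 4
  item 4: 6 − 1 = 5
  item 6: 6 − 3 = 3
  item 7: 6 − 3 = 3
Completed scored items (9 of 10): 4, 3, 4, 5, 3, 3, 1, 1, 4; sum = 28.
Person mean = 28 / 9 ≈ 3.1111
Prorated total = (28 / 9) × 10 = 31.11 (to 2 dp)

31.11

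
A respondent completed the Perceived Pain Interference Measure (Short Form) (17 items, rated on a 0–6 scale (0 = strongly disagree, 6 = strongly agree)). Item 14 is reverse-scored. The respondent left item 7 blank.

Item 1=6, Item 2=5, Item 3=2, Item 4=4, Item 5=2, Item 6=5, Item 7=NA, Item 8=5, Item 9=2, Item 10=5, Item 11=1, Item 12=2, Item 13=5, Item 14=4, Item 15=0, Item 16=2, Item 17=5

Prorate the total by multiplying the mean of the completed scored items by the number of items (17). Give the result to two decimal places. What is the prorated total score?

56.31

Reverse-coded (reverse-coded value = 6 − response):
  item 14: 6 − 4 = 2
Completed scored items (16 of 17): 6, 5, 2, 4, 2, 5, 5, 2, 5, 1, 2, 5, 2, 0, 2, 5; sum = 53.
Person mean = 53 / 16 ≈ 3.3125
Prorated total = (53 / 16) × 17 = 56.31 (to 2 dp)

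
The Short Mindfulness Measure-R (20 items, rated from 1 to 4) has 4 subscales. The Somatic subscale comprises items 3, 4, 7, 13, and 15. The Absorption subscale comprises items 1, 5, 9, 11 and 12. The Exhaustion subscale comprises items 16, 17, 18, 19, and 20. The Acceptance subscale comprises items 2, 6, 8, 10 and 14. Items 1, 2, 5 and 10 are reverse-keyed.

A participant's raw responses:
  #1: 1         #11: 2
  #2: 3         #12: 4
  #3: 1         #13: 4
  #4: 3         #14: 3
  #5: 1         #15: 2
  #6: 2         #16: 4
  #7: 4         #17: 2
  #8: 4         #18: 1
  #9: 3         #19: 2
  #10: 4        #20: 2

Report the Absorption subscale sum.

Absorption items: 1, 5, 9, 11, 12.
Of these, items 1 and 5 are reverse-keyed; reversed = (1+4) − raw = 5 − raw.
  item 1: 5 − 1 = 4
  item 5: 5 − 1 = 4
  item 9: 3
  item 11: 2
  item 12: 4
Sum = 4 + 4 + 3 + 2 + 4 = 17

17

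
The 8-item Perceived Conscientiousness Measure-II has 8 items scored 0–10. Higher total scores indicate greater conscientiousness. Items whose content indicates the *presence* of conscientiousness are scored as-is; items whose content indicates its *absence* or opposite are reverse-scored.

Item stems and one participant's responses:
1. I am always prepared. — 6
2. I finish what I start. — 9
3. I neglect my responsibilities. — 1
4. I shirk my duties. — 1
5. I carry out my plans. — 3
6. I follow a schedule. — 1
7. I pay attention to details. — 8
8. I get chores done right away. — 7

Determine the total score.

Items 3, 4 describe the absence/opposite of conscientiousness → reverse-score.
reverse-coded value = 10 − response.
  item 1: 6
  item 2: 9
  item 3: 10 − 1 = 9
  item 4: 10 − 1 = 9
  item 5: 3
  item 6: 1
  item 7: 8
  item 8: 7
Total = 6 + 9 + 9 + 9 + 3 + 1 + 8 + 7 = 52

52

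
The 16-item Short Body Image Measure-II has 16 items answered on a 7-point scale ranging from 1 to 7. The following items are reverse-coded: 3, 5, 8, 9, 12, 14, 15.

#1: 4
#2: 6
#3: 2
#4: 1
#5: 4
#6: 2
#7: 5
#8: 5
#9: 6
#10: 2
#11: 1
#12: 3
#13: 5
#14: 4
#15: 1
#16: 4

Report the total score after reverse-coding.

Raw sum = 55. Reverse-coded items: 3, 5, 8, 9, 12, 14, 15; their raw sum = 25.
Each reversal replaces raw with 8 − raw, changing the total by 8 − 2·raw per item.
Total = 55 + 7·8 − 2·25 = 55 + 56 − 50 = 61

61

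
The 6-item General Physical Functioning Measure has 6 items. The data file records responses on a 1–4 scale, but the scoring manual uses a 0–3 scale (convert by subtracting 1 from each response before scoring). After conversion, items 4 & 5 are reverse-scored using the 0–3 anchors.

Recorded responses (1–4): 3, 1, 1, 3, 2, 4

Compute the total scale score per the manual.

Convert to 0–3: 2, 0, 0, 2, 1, 3
Reverse-coded (reversed = (0+3) − raw = 3 − raw):
  item 4: 3 − 2 = 1
  item 5: 3 − 1 = 2
Scored: 2, 0, 0, 1, 2, 3
Total = 8

8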